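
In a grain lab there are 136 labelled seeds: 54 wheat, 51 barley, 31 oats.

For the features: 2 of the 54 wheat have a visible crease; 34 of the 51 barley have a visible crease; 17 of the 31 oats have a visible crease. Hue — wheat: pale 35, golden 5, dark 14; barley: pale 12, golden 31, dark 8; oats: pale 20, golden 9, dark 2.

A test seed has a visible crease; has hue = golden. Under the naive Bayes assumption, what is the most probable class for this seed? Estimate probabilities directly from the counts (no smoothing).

barley

wheat: (54/136) × (2/54) × (5/54) ≈ 0.00136166
barley: (51/136) × (34/51) × (31/51) ≈ 0.151961
oats: (31/136) × (17/31) × (9/31) ≈ 0.0362903
Highest score → barley.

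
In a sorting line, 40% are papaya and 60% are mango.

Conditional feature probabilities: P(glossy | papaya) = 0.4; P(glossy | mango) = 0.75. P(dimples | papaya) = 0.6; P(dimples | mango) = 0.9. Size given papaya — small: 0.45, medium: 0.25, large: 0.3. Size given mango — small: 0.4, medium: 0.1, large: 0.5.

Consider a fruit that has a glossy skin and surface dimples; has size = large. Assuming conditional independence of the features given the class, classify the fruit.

papaya: 0.4 × 0.4 × 0.6 × 0.3 = 0.0288
mango: 0.6 × 0.75 × 0.9 × 0.5 = 0.2025
Highest score → mango.

mango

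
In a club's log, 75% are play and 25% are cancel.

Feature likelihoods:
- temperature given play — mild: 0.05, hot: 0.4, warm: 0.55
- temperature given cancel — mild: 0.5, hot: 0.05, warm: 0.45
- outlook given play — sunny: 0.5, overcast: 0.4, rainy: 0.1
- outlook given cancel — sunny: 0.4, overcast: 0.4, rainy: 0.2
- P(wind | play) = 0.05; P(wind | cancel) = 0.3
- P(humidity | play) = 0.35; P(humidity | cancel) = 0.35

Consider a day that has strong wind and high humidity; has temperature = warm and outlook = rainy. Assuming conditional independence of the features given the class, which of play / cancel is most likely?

play: 0.75 × 0.55 × 0.1 × 0.05 × 0.35 = 0.000721875
cancel: 0.25 × 0.45 × 0.2 × 0.3 × 0.35 = 0.0023625
Highest score → cancel.

cancel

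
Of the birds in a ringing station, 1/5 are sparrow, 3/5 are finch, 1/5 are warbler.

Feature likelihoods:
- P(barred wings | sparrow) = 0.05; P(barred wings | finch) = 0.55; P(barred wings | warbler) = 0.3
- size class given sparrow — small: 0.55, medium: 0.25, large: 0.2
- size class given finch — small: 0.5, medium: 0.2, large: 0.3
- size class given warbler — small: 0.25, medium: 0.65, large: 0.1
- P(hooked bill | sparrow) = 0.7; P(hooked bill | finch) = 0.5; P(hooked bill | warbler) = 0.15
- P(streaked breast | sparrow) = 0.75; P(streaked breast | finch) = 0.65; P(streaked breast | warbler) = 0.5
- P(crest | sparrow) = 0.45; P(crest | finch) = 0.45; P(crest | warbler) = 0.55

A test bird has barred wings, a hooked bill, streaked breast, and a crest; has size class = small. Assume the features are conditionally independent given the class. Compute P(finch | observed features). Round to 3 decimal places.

0.926

sparrow: 0.2 × 0.05 × 0.55 × 0.7 × 0.75 × 0.45 = 0.001299375
finch: 0.6 × 0.55 × 0.5 × 0.5 × 0.65 × 0.45 = 0.02413125
warbler: 0.2 × 0.3 × 0.25 × 0.15 × 0.5 × 0.55 = 0.00061875
P(finch | x) = 0.02413125 / 0.026049375 ≈ 0.926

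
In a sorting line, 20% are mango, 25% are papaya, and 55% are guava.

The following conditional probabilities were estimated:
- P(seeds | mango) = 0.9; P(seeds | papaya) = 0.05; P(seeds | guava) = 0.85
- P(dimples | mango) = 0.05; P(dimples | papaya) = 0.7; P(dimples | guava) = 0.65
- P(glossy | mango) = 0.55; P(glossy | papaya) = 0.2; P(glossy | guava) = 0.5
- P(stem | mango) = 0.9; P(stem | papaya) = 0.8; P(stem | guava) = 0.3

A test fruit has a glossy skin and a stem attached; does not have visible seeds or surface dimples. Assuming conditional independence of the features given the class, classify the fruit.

mango: 0.2 × (1−0.9) × (1−0.05) × 0.55 × 0.9 = 0.009405
papaya: 0.25 × (1−0.05) × (1−0.7) × 0.2 × 0.8 = 0.0114
guava: 0.55 × (1−0.85) × (1−0.65) × 0.5 × 0.3 = 0.00433125
Highest score → papaya.

papaya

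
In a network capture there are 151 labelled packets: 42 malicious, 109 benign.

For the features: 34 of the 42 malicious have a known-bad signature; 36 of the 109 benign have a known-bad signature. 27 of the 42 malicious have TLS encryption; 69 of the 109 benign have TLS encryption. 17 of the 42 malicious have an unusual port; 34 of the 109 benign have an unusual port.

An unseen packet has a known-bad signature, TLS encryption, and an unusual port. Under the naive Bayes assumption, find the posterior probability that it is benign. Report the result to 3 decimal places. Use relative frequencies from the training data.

0.446

malicious: (42/151) × (34/42) × (27/42) × (17/42) ≈ 0.058589
benign: (109/151) × (36/109) × (69/109) × (34/109) ≈ 0.0470761
P(benign | x) = 0.0470761 / 0.1056651 ≈ 0.446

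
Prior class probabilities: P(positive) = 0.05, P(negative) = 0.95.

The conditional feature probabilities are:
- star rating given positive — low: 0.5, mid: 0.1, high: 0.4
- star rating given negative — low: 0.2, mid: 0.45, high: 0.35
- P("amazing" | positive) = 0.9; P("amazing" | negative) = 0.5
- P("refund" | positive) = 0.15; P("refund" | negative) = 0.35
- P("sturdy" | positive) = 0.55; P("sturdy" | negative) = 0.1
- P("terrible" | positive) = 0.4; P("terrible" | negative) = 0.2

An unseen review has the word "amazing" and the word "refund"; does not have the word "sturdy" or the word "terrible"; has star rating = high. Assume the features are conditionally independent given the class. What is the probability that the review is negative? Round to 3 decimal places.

0.983

positive: 0.05 × 0.4 × 0.9 × 0.15 × (1−0.55) × (1−0.4) = 0.000729
negative: 0.95 × 0.35 × 0.5 × 0.35 × (1−0.1) × (1−0.2) = 0.041895
P(negative | x) = 0.041895 / 0.042624 ≈ 0.983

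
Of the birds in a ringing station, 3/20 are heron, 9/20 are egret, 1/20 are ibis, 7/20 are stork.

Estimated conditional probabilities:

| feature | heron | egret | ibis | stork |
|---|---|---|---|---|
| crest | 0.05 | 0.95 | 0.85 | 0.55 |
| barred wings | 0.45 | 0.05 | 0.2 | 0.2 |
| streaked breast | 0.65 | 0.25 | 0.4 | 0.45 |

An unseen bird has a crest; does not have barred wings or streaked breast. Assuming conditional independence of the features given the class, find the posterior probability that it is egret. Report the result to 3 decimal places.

heron: 0.15 × 0.05 × (1−0.45) × (1−0.65) = 0.00144375
egret: 0.45 × 0.95 × (1−0.05) × (1−0.25) = 0.30459375
ibis: 0.05 × 0.85 × (1−0.2) × (1−0.4) = 0.0204
stork: 0.35 × 0.55 × (1−0.2) × (1−0.45) = 0.0847
P(egret | x) = 0.30459375 / 0.4111375 ≈ 0.741

0.741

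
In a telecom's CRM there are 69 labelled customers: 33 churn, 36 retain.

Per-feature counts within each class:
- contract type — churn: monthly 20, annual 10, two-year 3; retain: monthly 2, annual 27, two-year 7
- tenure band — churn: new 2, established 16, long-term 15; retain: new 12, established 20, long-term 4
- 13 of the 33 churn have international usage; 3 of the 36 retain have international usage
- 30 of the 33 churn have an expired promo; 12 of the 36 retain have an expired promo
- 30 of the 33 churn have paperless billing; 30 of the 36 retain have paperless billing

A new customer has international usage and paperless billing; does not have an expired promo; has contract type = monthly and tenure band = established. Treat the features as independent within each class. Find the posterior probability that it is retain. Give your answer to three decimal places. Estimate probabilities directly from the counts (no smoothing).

0.140

churn: (33/69) × (20/33) × (16/33) × (13/33) × (3/33) × (30/33) ≈ 0.00457542
retain: (36/69) × (2/36) × (20/36) × (3/36) × (24/36) × (30/36) ≈ 0.000745512
P(retain | x) = 0.000745512 / 0.005320932 ≈ 0.140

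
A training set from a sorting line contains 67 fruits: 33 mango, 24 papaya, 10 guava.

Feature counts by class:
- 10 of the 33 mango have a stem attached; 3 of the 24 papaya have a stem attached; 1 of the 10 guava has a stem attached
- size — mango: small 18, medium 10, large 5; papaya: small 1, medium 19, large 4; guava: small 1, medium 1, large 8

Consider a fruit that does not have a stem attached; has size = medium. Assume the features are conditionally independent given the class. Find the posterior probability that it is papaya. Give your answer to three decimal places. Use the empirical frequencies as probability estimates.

0.679

mango: (33/67) × (23/33) × (10/33) ≈ 0.104025
papaya: (24/67) × (21/24) × (19/24) ≈ 0.248134
guava: (10/67) × (9/10) × (1/10) ≈ 0.0134328
P(papaya | x) = 0.248134 / 0.3655918 ≈ 0.679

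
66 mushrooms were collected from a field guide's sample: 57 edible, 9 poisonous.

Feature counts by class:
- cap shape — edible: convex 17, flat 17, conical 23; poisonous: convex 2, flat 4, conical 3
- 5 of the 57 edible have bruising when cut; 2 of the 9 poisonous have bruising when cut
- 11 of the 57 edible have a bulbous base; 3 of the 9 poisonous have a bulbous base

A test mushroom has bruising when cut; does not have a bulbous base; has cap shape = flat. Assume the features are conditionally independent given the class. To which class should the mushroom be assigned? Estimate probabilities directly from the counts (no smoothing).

edible: (57/66) × (17/57) × (5/57) × (46/57) ≈ 0.018234
poisonous: (9/66) × (4/9) × (2/9) × (6/9) ≈ 0.00897868
Highest score → edible.

edible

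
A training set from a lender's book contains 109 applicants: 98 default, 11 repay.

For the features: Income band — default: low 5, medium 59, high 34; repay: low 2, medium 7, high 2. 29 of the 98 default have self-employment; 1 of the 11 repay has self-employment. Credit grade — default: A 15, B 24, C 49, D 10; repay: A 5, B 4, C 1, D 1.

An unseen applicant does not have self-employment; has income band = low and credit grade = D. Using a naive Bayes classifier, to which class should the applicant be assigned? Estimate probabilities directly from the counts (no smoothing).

default: (98/109) × (5/98) × (69/98) × (10/98) ≈ 0.00329565
repay: (11/109) × (2/11) × (10/11) × (1/11) ≈ 0.00151642
Highest score → default.

default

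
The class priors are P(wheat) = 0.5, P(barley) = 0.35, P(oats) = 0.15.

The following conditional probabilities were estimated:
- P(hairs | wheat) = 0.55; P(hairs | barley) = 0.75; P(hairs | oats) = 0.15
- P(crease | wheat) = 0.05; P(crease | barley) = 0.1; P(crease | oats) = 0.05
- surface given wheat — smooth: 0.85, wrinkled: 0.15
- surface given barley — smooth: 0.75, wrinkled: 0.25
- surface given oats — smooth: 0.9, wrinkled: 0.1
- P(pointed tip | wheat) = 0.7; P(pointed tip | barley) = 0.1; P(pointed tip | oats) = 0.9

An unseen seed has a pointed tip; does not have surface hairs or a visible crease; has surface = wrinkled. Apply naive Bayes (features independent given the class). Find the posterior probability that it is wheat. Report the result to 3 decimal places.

0.636

wheat: 0.5 × (1−0.55) × (1−0.05) × 0.15 × 0.7 = 0.02244375
barley: 0.35 × (1−0.75) × (1−0.1) × 0.25 × 0.1 = 0.00196875
oats: 0.15 × (1−0.15) × (1−0.05) × 0.1 × 0.9 = 0.01090125
P(wheat | x) = 0.02244375 / 0.03531375 ≈ 0.636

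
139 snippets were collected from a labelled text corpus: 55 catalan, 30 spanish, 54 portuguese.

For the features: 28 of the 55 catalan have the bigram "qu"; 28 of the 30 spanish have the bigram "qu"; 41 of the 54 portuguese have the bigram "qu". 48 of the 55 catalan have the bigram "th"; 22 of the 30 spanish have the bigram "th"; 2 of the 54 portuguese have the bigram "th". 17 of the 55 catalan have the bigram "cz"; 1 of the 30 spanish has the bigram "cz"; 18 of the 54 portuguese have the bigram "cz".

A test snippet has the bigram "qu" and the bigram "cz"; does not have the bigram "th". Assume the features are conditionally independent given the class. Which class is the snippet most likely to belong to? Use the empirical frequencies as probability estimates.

portuguese

catalan: (55/139) × (28/55) × (7/55) × (17/55) ≈ 0.00792437
spanish: (30/139) × (28/30) × (8/30) × (1/30) ≈ 0.00179057
portuguese: (54/139) × (41/54) × (52/54) × (18/54) ≈ 0.0946798
Highest score → portuguese.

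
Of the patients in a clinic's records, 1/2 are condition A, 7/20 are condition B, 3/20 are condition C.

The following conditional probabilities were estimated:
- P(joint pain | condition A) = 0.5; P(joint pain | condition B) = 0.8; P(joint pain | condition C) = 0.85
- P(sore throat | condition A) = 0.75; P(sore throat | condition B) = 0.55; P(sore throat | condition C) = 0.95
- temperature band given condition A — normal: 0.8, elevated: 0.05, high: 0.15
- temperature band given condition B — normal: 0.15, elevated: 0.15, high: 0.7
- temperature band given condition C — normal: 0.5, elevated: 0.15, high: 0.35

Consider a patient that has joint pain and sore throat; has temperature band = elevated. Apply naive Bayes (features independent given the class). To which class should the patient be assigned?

condition B

condition A: 0.5 × 0.5 × 0.75 × 0.05 = 0.009375
condition B: 0.35 × 0.8 × 0.55 × 0.15 = 0.0231
condition C: 0.15 × 0.85 × 0.95 × 0.15 = 0.01816875
Highest score → condition B.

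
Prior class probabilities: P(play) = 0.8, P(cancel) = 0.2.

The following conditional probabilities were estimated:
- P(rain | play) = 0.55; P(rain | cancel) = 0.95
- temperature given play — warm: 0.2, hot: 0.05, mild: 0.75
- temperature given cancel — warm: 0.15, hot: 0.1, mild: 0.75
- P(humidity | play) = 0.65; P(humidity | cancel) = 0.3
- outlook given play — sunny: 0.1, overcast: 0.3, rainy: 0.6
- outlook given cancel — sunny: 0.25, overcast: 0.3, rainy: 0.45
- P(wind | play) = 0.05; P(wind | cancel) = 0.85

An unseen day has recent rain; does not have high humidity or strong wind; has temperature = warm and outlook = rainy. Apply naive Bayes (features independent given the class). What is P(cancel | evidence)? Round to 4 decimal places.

0.0712

play: 0.8 × 0.55 × 0.2 × (1−0.65) × 0.6 × (1−0.05) = 0.017556
cancel: 0.2 × 0.95 × 0.15 × (1−0.3) × 0.45 × (1−0.85) = 0.001346625
P(cancel | x) = 0.001346625 / 0.018902625 ≈ 0.0712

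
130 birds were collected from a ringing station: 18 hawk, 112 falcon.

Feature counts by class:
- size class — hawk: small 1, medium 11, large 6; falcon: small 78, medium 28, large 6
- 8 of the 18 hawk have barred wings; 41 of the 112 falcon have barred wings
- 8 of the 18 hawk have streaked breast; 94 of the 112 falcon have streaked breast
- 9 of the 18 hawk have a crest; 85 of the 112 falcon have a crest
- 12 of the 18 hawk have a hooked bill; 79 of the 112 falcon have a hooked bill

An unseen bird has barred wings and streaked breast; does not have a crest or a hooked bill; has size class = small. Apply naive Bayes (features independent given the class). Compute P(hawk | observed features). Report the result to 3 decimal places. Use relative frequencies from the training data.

hawk: (18/130) × (1/18) × (8/18) × (8/18) × (9/18) × (6/18) ≈ 0.000253245
falcon: (112/130) × (78/112) × (41/112) × (94/112) × (27/112) × (33/112) ≈ 0.0130939
P(hawk | x) = 0.000253245 / 0.013347145 ≈ 0.019

0.019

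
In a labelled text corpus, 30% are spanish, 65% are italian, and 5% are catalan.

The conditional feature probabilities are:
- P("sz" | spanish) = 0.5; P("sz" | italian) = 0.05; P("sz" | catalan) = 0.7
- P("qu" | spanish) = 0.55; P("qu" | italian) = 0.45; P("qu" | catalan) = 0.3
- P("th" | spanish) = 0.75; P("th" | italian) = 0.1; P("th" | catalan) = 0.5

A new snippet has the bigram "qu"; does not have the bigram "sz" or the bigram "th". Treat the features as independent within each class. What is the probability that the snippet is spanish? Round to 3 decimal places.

spanish: 0.3 × (1−0.5) × 0.55 × (1−0.75) = 0.020625
italian: 0.65 × (1−0.05) × 0.45 × (1−0.1) = 0.2500875
catalan: 0.05 × (1−0.7) × 0.3 × (1−0.5) = 0.00225
P(spanish | x) = 0.020625 / 0.2729625 ≈ 0.076

0.076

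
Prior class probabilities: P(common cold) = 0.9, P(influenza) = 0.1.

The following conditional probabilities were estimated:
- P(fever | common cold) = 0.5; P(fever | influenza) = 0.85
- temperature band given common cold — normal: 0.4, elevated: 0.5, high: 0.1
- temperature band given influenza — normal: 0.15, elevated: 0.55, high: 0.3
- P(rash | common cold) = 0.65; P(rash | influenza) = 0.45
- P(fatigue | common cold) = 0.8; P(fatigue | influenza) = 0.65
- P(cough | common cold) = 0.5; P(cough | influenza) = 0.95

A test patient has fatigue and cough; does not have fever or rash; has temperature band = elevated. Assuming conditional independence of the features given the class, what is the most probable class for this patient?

common cold: 0.9 × (1−0.5) × 0.5 × (1−0.65) × 0.8 × 0.5 = 0.0315
influenza: 0.1 × (1−0.85) × 0.55 × (1−0.45) × 0.65 × 0.95 = 0.00280190625
Highest score → common cold.

common cold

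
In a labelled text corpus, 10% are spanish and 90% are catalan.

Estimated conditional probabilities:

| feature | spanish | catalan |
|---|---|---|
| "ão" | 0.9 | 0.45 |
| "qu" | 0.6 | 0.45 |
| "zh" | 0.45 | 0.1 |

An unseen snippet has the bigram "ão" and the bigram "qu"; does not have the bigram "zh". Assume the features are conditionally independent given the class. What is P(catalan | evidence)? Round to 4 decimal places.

0.8467

spanish: 0.1 × 0.9 × 0.6 × (1−0.45) = 0.0297
catalan: 0.9 × 0.45 × 0.45 × (1−0.1) = 0.164025
P(catalan | x) = 0.164025 / 0.193725 ≈ 0.8467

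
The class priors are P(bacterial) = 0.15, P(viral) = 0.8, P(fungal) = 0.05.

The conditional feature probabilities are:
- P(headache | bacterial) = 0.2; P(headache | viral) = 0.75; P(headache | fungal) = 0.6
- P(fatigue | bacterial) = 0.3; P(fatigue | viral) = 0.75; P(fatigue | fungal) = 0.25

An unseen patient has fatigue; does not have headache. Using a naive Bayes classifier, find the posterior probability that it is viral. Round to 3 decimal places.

0.785

bacterial: 0.15 × (1−0.2) × 0.3 = 0.036
viral: 0.8 × (1−0.75) × 0.75 = 0.15
fungal: 0.05 × (1−0.6) × 0.25 = 0.005
P(viral | x) = 0.15 / 0.191 ≈ 0.785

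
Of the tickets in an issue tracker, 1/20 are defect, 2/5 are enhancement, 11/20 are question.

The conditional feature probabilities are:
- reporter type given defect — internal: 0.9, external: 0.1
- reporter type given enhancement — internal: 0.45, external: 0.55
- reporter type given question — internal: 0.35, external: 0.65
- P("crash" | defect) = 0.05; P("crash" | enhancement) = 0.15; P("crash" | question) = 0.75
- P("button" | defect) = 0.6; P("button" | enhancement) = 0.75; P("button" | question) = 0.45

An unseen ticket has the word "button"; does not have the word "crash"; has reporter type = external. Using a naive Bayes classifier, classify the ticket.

defect: 0.05 × 0.1 × (1−0.05) × 0.6 = 0.00285
enhancement: 0.4 × 0.55 × (1−0.15) × 0.75 = 0.14025
question: 0.55 × 0.65 × (1−0.75) × 0.45 = 0.04021875
Highest score → enhancement.

enhancement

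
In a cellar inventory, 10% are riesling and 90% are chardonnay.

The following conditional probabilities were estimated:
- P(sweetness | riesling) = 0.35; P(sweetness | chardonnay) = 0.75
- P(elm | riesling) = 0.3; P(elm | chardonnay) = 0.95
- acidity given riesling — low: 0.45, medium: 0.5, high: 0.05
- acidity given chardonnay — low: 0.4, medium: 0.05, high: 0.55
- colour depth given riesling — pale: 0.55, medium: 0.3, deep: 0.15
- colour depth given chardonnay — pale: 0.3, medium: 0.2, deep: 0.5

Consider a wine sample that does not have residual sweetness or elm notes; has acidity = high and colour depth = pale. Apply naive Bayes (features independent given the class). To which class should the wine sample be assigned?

riesling: 0.1 × (1−0.35) × (1−0.3) × 0.05 × 0.55 = 0.00125125
chardonnay: 0.9 × (1−0.75) × (1−0.95) × 0.55 × 0.3 = 0.00185625
Highest score → chardonnay.

chardonnay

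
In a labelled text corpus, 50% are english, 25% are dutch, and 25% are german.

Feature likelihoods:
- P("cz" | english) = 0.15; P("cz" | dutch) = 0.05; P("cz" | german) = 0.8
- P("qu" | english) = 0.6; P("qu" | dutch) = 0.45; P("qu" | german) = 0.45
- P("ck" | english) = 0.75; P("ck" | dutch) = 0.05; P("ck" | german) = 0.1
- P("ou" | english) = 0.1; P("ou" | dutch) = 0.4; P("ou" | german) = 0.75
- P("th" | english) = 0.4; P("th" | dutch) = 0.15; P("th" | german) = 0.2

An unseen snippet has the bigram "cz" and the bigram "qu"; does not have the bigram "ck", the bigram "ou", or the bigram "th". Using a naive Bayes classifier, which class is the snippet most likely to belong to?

english: 0.5 × 0.15 × 0.6 × (1−0.75) × (1−0.1) × (1−0.4) = 0.006075
dutch: 0.25 × 0.05 × 0.45 × (1−0.05) × (1−0.4) × (1−0.15) = 0.0027253125
german: 0.25 × 0.8 × 0.45 × (1−0.1) × (1−0.75) × (1−0.2) = 0.0162
Highest score → german.

german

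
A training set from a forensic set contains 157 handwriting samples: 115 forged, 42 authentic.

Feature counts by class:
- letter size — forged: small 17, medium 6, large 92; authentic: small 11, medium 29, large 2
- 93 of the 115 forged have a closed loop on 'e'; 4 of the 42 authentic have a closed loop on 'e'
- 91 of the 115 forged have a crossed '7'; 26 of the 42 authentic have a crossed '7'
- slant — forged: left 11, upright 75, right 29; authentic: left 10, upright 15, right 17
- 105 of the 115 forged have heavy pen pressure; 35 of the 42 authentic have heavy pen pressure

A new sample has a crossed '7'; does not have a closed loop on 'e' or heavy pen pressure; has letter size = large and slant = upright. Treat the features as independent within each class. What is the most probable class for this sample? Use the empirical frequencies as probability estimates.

forged: (115/157) × (92/115) × (22/115) × (91/115) × (75/115) × (10/115) ≈ 0.00503063
authentic: (42/157) × (2/42) × (38/42) × (26/42) × (15/42) × (7/42) ≈ 0.000424697
Highest score → forged.

forged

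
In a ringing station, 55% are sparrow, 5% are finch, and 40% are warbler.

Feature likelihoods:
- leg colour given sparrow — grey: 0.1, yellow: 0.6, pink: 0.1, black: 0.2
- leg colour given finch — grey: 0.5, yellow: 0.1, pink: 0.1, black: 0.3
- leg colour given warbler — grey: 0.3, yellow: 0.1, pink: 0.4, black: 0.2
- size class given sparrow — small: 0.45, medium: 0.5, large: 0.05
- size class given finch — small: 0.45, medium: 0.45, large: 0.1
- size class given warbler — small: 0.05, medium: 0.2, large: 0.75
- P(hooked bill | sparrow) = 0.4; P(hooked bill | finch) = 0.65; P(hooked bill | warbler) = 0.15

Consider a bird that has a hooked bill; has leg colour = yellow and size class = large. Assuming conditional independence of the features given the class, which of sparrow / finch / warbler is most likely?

sparrow

sparrow: 0.55 × 0.6 × 0.05 × 0.4 = 0.0066
finch: 0.05 × 0.1 × 0.1 × 0.65 = 0.000325
warbler: 0.4 × 0.1 × 0.75 × 0.15 = 0.0045
Highest score → sparrow.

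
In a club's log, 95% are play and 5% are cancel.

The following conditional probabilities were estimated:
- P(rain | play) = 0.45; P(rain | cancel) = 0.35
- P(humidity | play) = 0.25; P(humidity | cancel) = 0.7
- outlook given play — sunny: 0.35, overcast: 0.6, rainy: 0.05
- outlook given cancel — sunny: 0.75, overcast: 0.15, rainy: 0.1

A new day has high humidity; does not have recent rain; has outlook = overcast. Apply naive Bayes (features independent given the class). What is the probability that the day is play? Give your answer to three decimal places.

0.958

play: 0.95 × (1−0.45) × 0.25 × 0.6 = 0.078375
cancel: 0.05 × (1−0.35) × 0.7 × 0.15 = 0.0034125
P(play | x) = 0.078375 / 0.0817875 ≈ 0.958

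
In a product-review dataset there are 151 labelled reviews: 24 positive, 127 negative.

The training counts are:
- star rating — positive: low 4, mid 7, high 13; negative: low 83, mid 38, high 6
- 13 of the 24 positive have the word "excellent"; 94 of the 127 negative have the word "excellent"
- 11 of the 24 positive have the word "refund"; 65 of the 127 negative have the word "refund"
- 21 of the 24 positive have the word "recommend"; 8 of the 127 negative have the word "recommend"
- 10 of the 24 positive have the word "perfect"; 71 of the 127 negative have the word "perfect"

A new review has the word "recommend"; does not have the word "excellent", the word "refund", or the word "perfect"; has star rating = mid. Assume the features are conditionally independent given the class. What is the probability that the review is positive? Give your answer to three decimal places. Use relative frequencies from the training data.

0.869

positive: (24/151) × (7/24) × (11/24) × (13/24) × (21/24) × (14/24) ≈ 0.00587435
negative: (127/151) × (38/127) × (33/127) × (62/127) × (8/127) × (56/127) ≈ 0.000886697
P(positive | x) = 0.00587435 / 0.006761047 ≈ 0.869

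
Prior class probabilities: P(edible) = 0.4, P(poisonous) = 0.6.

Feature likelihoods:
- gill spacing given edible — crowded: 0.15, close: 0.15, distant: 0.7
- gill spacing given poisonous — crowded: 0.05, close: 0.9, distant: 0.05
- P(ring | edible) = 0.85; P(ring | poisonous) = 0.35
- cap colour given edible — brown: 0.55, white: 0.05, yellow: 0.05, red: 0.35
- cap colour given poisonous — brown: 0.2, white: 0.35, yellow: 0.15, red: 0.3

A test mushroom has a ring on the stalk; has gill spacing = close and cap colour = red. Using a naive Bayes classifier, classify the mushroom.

poisonous

edible: 0.4 × 0.15 × 0.85 × 0.35 = 0.01785
poisonous: 0.6 × 0.9 × 0.35 × 0.3 = 0.0567
Highest score → poisonous.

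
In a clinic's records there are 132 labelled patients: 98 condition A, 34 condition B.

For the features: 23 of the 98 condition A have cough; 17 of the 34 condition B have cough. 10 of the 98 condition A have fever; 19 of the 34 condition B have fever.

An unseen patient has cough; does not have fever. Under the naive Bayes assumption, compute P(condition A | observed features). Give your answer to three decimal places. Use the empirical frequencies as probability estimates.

condition A: (98/132) × (23/98) × (88/98) ≈ 0.156463
condition B: (34/132) × (17/34) × (15/34) ≈ 0.0568182
P(condition A | x) = 0.156463 / 0.2132812 ≈ 0.734

0.734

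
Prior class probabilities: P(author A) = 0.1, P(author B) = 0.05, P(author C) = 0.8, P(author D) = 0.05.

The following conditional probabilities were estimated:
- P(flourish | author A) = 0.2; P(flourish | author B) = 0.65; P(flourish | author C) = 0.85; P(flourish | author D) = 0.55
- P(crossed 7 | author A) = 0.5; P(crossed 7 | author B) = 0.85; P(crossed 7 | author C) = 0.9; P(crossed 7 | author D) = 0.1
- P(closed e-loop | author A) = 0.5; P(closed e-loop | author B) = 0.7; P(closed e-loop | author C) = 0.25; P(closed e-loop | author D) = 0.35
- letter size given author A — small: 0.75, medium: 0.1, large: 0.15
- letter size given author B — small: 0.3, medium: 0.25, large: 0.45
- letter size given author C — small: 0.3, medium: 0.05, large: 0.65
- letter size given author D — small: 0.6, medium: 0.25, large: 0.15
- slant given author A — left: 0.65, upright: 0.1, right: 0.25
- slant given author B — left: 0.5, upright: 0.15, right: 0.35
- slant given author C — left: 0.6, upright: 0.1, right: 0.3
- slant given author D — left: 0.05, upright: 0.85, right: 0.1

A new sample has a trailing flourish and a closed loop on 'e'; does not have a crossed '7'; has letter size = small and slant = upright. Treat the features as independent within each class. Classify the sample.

author A: 0.1 × 0.2 × (1−0.5) × 0.5 × 0.75 × 0.1 = 0.000375
author B: 0.05 × 0.65 × (1−0.85) × 0.7 × 0.3 × 0.15 = 0.0001535625
author C: 0.8 × 0.85 × (1−0.9) × 0.25 × 0.3 × 0.1 = 0.00051
author D: 0.05 × 0.55 × (1−0.1) × 0.35 × 0.6 × 0.85 = 0.004417875
Highest score → author D.

author D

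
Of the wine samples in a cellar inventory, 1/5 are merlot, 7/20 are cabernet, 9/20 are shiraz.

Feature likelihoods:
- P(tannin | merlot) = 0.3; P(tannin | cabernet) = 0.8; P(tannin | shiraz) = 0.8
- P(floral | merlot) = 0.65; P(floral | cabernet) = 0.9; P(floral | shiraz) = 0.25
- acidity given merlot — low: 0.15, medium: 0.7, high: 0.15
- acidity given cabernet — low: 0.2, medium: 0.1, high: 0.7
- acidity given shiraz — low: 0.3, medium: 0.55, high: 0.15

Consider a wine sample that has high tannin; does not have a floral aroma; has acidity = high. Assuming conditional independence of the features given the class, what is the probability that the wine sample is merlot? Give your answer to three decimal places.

0.050

merlot: 0.2 × 0.3 × (1−0.65) × 0.15 = 0.00315
cabernet: 0.35 × 0.8 × (1−0.9) × 0.7 = 0.0196
shiraz: 0.45 × 0.8 × (1−0.25) × 0.15 = 0.0405
P(merlot | x) = 0.00315 / 0.06325 ≈ 0.050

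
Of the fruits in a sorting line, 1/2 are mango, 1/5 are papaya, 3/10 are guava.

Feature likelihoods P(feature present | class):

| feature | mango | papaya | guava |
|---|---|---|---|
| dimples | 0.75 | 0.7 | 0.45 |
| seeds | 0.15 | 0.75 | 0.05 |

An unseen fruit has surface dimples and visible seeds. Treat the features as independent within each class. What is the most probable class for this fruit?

mango: 0.5 × 0.75 × 0.15 = 0.05625
papaya: 0.2 × 0.7 × 0.75 = 0.105
guava: 0.3 × 0.45 × 0.05 = 0.00675
Highest score → papaya.

papaya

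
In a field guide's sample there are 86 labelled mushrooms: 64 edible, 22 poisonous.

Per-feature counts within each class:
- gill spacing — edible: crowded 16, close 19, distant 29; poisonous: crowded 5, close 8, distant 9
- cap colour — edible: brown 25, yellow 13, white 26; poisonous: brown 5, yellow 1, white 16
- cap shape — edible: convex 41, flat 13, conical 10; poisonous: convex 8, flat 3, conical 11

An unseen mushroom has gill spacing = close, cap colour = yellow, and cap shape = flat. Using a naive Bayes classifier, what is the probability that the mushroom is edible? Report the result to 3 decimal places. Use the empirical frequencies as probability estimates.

0.941

edible: (64/86) × (19/64) × (13/64) × (13/64) ≈ 0.00911553
poisonous: (22/86) × (8/22) × (1/22) × (3/22) ≈ 0.00057659
P(edible | x) = 0.00911553 / 0.00969212 ≈ 0.941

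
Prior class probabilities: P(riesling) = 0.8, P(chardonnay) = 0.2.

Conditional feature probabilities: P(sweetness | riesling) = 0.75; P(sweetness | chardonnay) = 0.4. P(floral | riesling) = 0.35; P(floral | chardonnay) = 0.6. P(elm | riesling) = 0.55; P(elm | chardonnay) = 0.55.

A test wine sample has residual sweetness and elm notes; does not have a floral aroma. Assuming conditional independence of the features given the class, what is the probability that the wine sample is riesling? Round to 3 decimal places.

riesling: 0.8 × 0.75 × (1−0.35) × 0.55 = 0.2145
chardonnay: 0.2 × 0.4 × (1−0.6) × 0.55 = 0.0176
P(riesling | x) = 0.2145 / 0.2321 ≈ 0.924

0.924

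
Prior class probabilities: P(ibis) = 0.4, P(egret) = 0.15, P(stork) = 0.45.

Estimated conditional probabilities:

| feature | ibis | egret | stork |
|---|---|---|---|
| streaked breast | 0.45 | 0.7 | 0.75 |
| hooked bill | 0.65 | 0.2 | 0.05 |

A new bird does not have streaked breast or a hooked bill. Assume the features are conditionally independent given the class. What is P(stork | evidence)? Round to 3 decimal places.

ibis: 0.4 × (1−0.45) × (1−0.65) = 0.077
egret: 0.15 × (1−0.7) × (1−0.2) = 0.036
stork: 0.45 × (1−0.75) × (1−0.05) = 0.106875
P(stork | x) = 0.106875 / 0.219875 ≈ 0.486

0.486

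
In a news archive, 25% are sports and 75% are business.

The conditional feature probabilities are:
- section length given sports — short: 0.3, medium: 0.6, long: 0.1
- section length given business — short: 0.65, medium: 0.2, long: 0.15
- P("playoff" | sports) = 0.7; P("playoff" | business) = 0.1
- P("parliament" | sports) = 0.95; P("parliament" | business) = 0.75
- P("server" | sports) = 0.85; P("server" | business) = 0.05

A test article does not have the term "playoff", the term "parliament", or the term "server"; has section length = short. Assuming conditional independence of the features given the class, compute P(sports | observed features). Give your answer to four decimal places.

0.0016

sports: 0.25 × 0.3 × (1−0.7) × (1−0.95) × (1−0.85) = 0.00016875
business: 0.75 × 0.65 × (1−0.1) × (1−0.75) × (1−0.05) = 0.104203125
P(sports | x) = 0.00016875 / 0.104371875 ≈ 0.0016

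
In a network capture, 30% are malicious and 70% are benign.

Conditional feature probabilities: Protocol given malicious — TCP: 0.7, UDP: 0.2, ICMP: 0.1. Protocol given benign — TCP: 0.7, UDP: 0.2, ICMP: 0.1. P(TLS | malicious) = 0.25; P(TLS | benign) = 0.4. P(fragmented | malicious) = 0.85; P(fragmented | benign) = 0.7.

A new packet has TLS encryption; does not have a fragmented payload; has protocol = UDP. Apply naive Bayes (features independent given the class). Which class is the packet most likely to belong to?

benign

malicious: 0.3 × 0.2 × 0.25 × (1−0.85) = 0.00225
benign: 0.7 × 0.2 × 0.4 × (1−0.7) = 0.0168
Highest score → benign.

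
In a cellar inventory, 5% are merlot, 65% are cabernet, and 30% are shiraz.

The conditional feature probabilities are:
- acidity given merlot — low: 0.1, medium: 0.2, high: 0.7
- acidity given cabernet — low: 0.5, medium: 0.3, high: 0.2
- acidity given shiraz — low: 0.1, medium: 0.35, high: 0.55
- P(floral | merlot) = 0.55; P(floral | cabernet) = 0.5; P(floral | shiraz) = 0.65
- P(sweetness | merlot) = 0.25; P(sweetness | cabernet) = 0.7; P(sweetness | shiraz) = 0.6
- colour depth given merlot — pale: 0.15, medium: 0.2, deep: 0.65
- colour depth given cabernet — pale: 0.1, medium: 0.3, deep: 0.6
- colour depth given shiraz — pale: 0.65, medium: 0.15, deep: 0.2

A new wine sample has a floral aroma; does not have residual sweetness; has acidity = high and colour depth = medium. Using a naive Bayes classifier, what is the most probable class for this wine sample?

shiraz

merlot: 0.05 × 0.7 × 0.55 × (1−0.25) × 0.2 = 0.0028875
cabernet: 0.65 × 0.2 × 0.5 × (1−0.7) × 0.3 = 0.00585
shiraz: 0.3 × 0.55 × 0.65 × (1−0.6) × 0.15 = 0.006435
Highest score → shiraz.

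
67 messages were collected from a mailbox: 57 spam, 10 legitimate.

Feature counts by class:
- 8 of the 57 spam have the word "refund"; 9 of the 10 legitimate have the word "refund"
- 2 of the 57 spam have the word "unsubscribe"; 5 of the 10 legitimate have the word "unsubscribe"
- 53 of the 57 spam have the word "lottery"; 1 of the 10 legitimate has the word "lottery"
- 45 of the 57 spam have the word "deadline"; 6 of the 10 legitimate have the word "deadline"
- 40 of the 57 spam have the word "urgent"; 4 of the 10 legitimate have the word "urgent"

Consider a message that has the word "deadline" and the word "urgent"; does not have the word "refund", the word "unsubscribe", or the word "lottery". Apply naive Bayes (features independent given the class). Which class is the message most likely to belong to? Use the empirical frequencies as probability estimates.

spam

spam: (57/67) × (49/57) × (55/57) × (4/57) × (45/57) × (40/57) ≈ 0.0274358
legitimate: (10/67) × (1/10) × (5/10) × (9/10) × (6/10) × (4/10) ≈ 0.00161194
Highest score → spam.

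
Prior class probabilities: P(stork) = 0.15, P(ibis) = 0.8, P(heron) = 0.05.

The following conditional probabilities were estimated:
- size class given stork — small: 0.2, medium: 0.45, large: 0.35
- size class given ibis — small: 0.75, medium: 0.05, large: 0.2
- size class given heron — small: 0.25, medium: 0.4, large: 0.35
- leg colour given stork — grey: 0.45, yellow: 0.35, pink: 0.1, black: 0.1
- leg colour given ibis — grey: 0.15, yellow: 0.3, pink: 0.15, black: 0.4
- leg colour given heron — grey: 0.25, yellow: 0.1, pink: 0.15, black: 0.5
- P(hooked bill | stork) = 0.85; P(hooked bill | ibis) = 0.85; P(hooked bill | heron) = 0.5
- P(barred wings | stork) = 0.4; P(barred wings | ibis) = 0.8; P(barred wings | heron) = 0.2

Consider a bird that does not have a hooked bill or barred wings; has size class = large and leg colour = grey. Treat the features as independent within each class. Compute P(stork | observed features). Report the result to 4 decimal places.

stork: 0.15 × 0.35 × 0.45 × (1−0.85) × (1−0.4) = 0.00212625
ibis: 0.8 × 0.2 × 0.15 × (1−0.85) × (1−0.8) = 0.00072
heron: 0.05 × 0.35 × 0.25 × (1−0.5) × (1−0.2) = 0.00175
P(stork | x) = 0.00212625 / 0.00459625 ≈ 0.4626

0.4626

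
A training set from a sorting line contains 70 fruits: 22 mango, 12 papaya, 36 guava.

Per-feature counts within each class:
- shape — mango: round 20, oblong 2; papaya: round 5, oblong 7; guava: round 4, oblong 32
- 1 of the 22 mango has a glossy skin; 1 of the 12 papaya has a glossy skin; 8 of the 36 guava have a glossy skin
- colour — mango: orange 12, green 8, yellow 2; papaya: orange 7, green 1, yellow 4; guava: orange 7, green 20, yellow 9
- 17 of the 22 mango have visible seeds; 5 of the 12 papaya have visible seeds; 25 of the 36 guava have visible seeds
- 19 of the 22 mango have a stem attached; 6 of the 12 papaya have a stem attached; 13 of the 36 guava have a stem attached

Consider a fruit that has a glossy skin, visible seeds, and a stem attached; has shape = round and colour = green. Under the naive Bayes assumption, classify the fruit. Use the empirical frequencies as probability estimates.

mango: (22/70) × (20/22) × (1/22) × (8/22) × (17/22) × (19/22) ≈ 0.00315162
papaya: (12/70) × (5/12) × (1/12) × (1/12) × (5/12) × (6/12) ≈ 0.00010334
guava: (36/70) × (4/36) × (8/36) × (20/36) × (25/36) × (13/36) ≈ 0.00176911
Highest score → mango.

mango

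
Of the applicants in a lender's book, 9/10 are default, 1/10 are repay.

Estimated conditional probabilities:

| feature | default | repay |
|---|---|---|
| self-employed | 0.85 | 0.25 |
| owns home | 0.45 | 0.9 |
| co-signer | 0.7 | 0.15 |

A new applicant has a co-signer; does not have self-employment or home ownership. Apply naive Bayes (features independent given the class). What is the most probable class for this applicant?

default: 0.9 × (1−0.85) × (1−0.45) × 0.7 = 0.051975
repay: 0.1 × (1−0.25) × (1−0.9) × 0.15 = 0.001125
Highest score → default.

default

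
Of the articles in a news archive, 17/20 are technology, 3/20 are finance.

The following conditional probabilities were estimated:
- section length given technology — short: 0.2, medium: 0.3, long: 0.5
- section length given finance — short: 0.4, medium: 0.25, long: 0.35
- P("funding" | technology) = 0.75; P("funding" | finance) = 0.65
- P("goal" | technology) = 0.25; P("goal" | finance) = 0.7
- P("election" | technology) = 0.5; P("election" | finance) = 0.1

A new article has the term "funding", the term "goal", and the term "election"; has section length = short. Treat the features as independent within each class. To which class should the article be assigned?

technology: 0.85 × 0.2 × 0.75 × 0.25 × 0.5 = 0.0159375
finance: 0.15 × 0.4 × 0.65 × 0.7 × 0.1 = 0.00273
Highest score → technology.

technology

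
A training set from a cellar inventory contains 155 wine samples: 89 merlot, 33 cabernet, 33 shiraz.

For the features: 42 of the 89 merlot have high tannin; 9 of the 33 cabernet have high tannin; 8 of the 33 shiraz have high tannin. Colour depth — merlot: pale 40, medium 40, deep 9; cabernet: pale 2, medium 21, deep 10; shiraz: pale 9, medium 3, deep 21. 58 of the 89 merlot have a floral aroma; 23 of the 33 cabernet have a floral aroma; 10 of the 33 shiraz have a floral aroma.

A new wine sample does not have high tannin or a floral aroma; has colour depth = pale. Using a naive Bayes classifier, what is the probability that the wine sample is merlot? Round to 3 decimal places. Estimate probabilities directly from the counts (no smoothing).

merlot: (89/155) × (47/89) × (40/89) × (31/89) ≈ 0.0474688
cabernet: (33/155) × (24/33) × (2/33) × (10/33) ≈ 0.00284369
shiraz: (33/155) × (25/33) × (9/33) × (23/33) ≈ 0.0306585
P(merlot | x) = 0.0474688 / 0.08097099 ≈ 0.586

0.586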